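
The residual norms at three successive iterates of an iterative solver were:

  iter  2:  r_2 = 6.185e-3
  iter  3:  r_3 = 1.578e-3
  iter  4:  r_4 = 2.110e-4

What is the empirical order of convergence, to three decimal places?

p ≈ ln(r_4/r_3) / ln(r_3/r_2)
  = ln(2.110e-4/1.578e-3) / ln(1.578e-3/6.185e-3)
  = ln(0.133714) / ln(0.255133)
  = -2.012052 / -1.365970 ≈ 1.472984

1.473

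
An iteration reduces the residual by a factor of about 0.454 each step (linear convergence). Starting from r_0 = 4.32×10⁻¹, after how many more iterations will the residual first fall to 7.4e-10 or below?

26

After k steps, r_k ≈ 4.32×10⁻¹·0.454^k.
Need 0.454^k ≤ 7.4e-10/4.32×10⁻¹ = 1.71296e-09.
k ≥ ln(1.71296e-09)/ln(0.454) = -20.1850/-0.78966 = 25.562.
Smallest integer k = 26.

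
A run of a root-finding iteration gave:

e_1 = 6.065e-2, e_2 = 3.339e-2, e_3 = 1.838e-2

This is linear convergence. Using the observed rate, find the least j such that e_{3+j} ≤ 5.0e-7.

Rate ρ ≈ e_3/e_2 = 1.838e-2/3.339e-2 = 0.5505.
After j more steps, e_{3+j} ≈ 1.838e-2·ρ^j; need ρ^j ≤ 5.0e-7/1.838e-2 = 2.72035e-05.
j ≥ ln(2.72035e-05)/ln(0.5505) = -10.5122/-0.59693 = 17.610.
So 18 more iterations are needed.

18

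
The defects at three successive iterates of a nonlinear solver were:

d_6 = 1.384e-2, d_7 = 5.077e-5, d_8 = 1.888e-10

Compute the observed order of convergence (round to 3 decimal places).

p ≈ ln(d_8/d_7) / ln(d_7/d_6)
  = ln(1.888e-10/5.077e-5) / ln(5.077e-5/1.384e-2)
  = ln(3.71873e-06) / ln(0.00366835)
  = -12.502128 / -5.608013 ≈ 2.229333

2.229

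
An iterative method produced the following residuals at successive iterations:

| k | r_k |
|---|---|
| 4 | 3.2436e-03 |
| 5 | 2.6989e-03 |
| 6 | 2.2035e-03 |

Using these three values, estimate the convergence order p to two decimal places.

1.10

p ≈ ln(r_6/r_5) / ln(r_5/r_4)
  = ln(2.2035e-03/2.6989e-03) / ln(2.6989e-03/3.2436e-03)
  = ln(0.816444) / ln(0.832069)
  = -0.20280 / -0.18384 ≈ 1.10313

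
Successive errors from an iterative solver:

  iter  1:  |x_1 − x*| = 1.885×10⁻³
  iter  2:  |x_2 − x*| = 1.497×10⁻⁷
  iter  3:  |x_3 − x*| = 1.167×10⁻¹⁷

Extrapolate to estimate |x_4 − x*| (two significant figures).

First estimate the order: p ≈ ln(|x_3 − x*|/|x_2 − x*|) / ln(|x_2 − x*|/|x_1 − x*|) = ln(1.167×10⁻¹⁷/1.497×10⁻⁷)/ln(1.497×10⁻⁷/1.885×10⁻³) = ln(7.79559e-11)/ln(7.94164e-05) ≈ 2.4653.
Then |x_4 − x*| ≈ |x_3 − x*|·(|x_3 − x*|/|x_2 − x*|)^p = 1.167×10⁻¹⁷·(7.79559e-11)^2.4653 = 1.167×10⁻¹⁷·1.2033e-25 ≈ 1.404e-42.

1.4e-42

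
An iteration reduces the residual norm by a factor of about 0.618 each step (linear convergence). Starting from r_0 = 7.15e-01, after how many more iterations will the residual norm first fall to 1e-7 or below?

After k steps, r_k ≈ 7.15e-01·0.618^k.
Need 0.618^k ≤ 1e-7/7.15e-01 = 1.3986e-07.
k ≥ ln(1.3986e-07)/ln(0.618) = -15.7826/-0.48127 = 32.794.
Smallest integer k = 33.

33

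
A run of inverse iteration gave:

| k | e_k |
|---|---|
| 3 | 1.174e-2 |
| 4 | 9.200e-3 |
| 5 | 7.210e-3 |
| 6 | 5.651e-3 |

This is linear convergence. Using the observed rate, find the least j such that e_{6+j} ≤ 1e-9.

Rate ρ ≈ e_6/e_5 = 5.651e-3/7.210e-3 = 0.7838.
After j more steps, e_{6+j} ≈ 5.651e-3·ρ^j; need ρ^j ≤ 1e-9/5.651e-3 = 1.7696e-07.
j ≥ ln(1.7696e-07)/ln(0.7838) = -15.5473/-0.24360 = 63.823.
So 64 more iterations are needed.

64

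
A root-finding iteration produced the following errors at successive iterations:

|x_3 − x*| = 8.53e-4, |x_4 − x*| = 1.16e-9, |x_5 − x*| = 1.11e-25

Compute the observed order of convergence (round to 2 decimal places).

p ≈ ln(|x_5 − x*|/|x_4 − x*|) / ln(|x_4 − x*|/|x_3 − x*|)
  = ln(1.11e-25/1.16e-9) / ln(1.16e-9/8.53e-4)
  = ln(9.56897e-17) / ln(1.35991e-06)
  = -36.88542 / -13.50809 ≈ 2.73062

2.73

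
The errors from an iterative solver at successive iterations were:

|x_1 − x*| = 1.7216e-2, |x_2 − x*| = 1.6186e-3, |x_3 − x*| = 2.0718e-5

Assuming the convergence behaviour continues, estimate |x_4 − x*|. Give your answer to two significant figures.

6.7e-9

First estimate the order: p ≈ ln(|x_3 − x*|/|x_2 − x*|) / ln(|x_2 − x*|/|x_1 − x*|) = ln(2.0718e-5/1.6186e-3)/ln(1.6186e-3/1.7216e-2) = ln(0.0128)/ln(0.0940172) ≈ 1.8434.
Then |x_4 − x*| ≈ |x_3 − x*|·(|x_3 − x*|/|x_2 − x*|)^p = 2.0718e-5·(0.0128)^1.8434 = 2.0718e-5·0.000324213 ≈ 6.717e-09.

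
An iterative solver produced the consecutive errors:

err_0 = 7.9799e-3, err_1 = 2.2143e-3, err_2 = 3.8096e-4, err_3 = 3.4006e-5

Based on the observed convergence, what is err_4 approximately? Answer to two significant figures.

First estimate the order: p ≈ ln(err_3/err_2) / ln(err_2/err_1) = ln(3.4006e-5/3.8096e-4)/ln(3.8096e-4/2.2143e-3) = ln(0.089264)/ln(0.172045) ≈ 1.3728.
Then err_4 ≈ err_3·(err_3/err_2)^p = 3.4006e-5·(0.089264)^1.3728 = 3.4006e-5·0.0362651 ≈ 1.233e-06.

1.2e-6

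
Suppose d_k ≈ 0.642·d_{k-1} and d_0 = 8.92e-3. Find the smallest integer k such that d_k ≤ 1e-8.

After k steps, d_k ≈ 8.92e-3·0.642^k.
Need 0.642^k ≤ 1e-8/8.92e-3 = 1.12108e-06.
k ≥ ln(1.12108e-06)/ln(0.642) = -13.7012/-0.44317 = 30.916.
Smallest integer k = 31.

31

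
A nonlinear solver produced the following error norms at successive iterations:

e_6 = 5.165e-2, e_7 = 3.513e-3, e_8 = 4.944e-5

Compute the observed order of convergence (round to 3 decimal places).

p ≈ ln(e_8/e_7) / ln(e_7/e_6)
  = ln(4.944e-5/3.513e-3) / ln(3.513e-3/5.165e-2)
  = ln(0.0140734) / ln(0.0680155)
  = -4.263469 / -2.688020 ≈ 1.586100

1.586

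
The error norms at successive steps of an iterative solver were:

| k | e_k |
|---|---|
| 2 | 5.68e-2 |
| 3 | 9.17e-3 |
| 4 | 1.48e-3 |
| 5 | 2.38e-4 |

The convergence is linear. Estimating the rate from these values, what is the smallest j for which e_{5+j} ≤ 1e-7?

Rate ρ ≈ e_5/e_4 = 2.38e-4/1.48e-3 = 0.1608.
After j more steps, e_{5+j} ≈ 2.38e-4·ρ^j; need ρ^j ≤ 1e-7/2.38e-4 = 0.000420168.
j ≥ ln(0.000420168)/ln(0.1608) = -7.7749/-1.82759 = 4.254.
So 5 more iterations are needed.

5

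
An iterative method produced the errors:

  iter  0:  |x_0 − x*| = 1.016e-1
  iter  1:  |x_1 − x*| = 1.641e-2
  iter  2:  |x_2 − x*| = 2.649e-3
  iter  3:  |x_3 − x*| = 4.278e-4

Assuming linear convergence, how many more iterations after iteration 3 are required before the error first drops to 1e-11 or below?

Rate ρ ≈ |x_3 − x*|/|x_2 − x*| = 4.278e-4/2.649e-3 = 0.1615.
After j more steps, |x_{3+j} − x*| ≈ 4.278e-4·ρ^j; need ρ^j ≤ 1e-11/4.278e-4 = 2.33754e-08.
j ≥ ln(2.33754e-08)/ln(0.1615) = -17.5716/-1.82325 = 9.638.
So 10 more iterations are needed.

10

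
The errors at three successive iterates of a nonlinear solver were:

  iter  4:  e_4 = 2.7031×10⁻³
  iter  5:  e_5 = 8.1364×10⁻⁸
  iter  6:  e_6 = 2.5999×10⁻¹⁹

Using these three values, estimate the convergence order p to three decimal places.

2.542

p ≈ ln(e_6/e_5) / ln(e_5/e_4)
  = ln(2.5999×10⁻¹⁹/8.1364×10⁻⁸) / ln(8.1364×10⁻⁸/2.7031×10⁻³)
  = ln(3.19539e-12) / ln(3.01003e-05)
  = -26.469312 / -10.410975 ≈ 2.542443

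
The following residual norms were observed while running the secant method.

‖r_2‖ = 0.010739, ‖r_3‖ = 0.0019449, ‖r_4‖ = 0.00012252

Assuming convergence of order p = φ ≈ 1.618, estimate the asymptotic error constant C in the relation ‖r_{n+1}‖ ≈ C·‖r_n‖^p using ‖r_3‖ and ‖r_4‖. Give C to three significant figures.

C ≈ ‖r_4‖ / ‖r_3‖^1.618
  = 0.00012252 / (0.0019449)^1.618
  = 0.00012252 / 4.10616e-05 ≈ 2.9838

2.98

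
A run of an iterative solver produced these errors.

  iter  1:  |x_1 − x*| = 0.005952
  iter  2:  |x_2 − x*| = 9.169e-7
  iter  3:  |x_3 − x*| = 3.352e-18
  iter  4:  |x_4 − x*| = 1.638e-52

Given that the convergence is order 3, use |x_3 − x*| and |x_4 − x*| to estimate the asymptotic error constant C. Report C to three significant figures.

4.35

C ≈ |x_4 − x*| / |x_3 − x*|^3
  = 1.638e-52 / (3.352e-18)^3
  = 1.638e-52 / 3.76628e-53 ≈ 4.3491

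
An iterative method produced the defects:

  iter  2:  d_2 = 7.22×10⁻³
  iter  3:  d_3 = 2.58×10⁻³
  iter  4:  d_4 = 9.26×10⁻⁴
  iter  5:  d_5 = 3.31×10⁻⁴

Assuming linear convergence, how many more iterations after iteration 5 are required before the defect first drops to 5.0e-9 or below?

Rate ρ ≈ d_5/d_4 = 3.31×10⁻⁴/9.26×10⁻⁴ = 0.3575.
After j more steps, d_{5+j} ≈ 3.31×10⁻⁴·ρ^j; need ρ^j ≤ 5.0e-9/3.31×10⁻⁴ = 1.51057e-05.
j ≥ ln(1.51057e-05)/ln(0.3575) = -11.1004/-1.02862 = 10.792.
So 11 more iterations are needed.

11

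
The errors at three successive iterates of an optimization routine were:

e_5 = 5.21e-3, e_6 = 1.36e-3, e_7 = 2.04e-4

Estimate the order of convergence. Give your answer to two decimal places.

1.41

p ≈ ln(e_7/e_6) / ln(e_6/e_5)
  = ln(2.04e-4/1.36e-3) / ln(1.36e-3/5.21e-3)
  = ln(0.15) / ln(0.261036)
  = -1.89712 / -1.34310 ≈ 1.41249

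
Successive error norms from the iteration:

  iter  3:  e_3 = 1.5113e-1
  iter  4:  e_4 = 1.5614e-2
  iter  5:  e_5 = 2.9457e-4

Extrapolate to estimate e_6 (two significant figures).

First estimate the order: p ≈ ln(e_5/e_4) / ln(e_4/e_3) = ln(2.9457e-4/1.5614e-2)/ln(1.5614e-2/1.5113e-1) = ln(0.0188658)/ln(0.103315) ≈ 1.7491.
Then e_6 ≈ e_5·(e_5/e_4)^p = 2.9457e-4·(0.0188658)^1.7491 = 2.9457e-4·0.000963792 ≈ 2.839e-07.

2.8e-7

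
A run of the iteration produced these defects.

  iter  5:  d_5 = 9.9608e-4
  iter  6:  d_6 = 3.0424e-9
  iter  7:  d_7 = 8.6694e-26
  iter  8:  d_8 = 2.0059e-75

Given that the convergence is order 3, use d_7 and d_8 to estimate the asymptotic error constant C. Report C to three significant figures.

3.08

C ≈ d_8 / d_7^3
  = 2.0059e-75 / (8.6694e-26)^3
  = 2.0059e-75 / 6.51579e-76 ≈ 3.0785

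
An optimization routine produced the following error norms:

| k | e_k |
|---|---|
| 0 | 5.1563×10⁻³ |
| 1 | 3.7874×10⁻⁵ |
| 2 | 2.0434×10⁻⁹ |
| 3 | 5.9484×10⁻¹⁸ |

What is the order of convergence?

2

Consecutive ratios: e_3/e_2 = 5.9484×10⁻¹⁸/2.0434×10⁻⁹ = 2.91103e-09, e_2/e_1 = 2.0434×10⁻⁹/3.7874×10⁻⁵ = 5.39526e-05.
p ≈ ln(2.91103e-09)/ln(5.39526e-05) = -19.6548/-9.8274 ≈ 2.00.
So the convergence is quadratic (order 2).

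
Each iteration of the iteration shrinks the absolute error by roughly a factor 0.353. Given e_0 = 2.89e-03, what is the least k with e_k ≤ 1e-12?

21

After k steps, e_k ≈ 2.89e-03·0.353^k.
Need 0.353^k ≤ 1e-12/2.89e-03 = 3.46021e-10.
k ≥ ln(3.46021e-10)/ln(0.353) = -21.7845/-1.04129 = 20.921.
Smallest integer k = 21.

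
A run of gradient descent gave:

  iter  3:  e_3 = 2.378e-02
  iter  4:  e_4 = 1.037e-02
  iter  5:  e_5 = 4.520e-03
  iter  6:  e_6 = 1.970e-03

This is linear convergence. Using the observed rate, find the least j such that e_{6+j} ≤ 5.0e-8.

13

Rate ρ ≈ e_6/e_5 = 1.970e-03/4.520e-03 = 0.4358.
After j more steps, e_{6+j} ≈ 1.970e-03·ρ^j; need ρ^j ≤ 5.0e-8/1.970e-03 = 2.53807e-05.
j ≥ ln(2.53807e-05)/ln(0.4358) = -10.5815/-0.83057 = 12.740.
So 13 more iterations are needed.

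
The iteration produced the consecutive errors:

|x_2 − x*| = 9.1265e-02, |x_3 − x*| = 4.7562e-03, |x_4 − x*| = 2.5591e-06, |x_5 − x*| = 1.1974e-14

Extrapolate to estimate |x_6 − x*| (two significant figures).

7.1e-36

First estimate the order: p ≈ ln(|x_5 − x*|/|x_4 − x*|) / ln(|x_4 − x*|/|x_3 − x*|) = ln(1.1974e-14/2.5591e-06)/ln(2.5591e-06/4.7562e-03) = ln(4.67899e-09)/ln(0.000538056) ≈ 2.5480.
Then |x_6 − x*| ≈ |x_5 − x*|·(|x_5 − x*|/|x_4 − x*|)^p = 1.1974e-14·(4.67899e-09)^2.5480 = 1.1974e-14·5.96414e-22 ≈ 7.141e-36.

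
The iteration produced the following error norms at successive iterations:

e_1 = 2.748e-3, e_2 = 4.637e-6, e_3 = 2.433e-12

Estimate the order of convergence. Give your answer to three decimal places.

2.265

p ≈ ln(e_3/e_2) / ln(e_2/e_1)
  = ln(2.433e-12/4.637e-6) / ln(4.637e-6/2.748e-3)
  = ln(5.24693e-07) / ln(0.00168741)
  = -14.460453 / -6.384560 ≈ 2.264910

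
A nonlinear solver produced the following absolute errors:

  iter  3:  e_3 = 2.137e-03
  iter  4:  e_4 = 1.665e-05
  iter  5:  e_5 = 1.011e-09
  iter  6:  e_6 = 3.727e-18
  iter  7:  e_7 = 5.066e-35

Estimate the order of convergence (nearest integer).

2

Consecutive ratios: e_7/e_6 = 5.066e-35/3.727e-18 = 1.35927e-17, e_6/e_5 = 3.727e-18/1.011e-09 = 3.68645e-09.
p ≈ ln(1.35927e-17)/ln(3.68645e-09) = -38.8370/-19.4186 ≈ 2.00.
So the convergence is quadratic (order 2).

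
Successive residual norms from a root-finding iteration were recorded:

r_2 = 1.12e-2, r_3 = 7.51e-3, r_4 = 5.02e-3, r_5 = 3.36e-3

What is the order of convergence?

Consecutive ratios: r_5/r_4 = 3.36e-3/5.02e-3 = 0.669323, r_4/r_3 = 5.02e-3/7.51e-3 = 0.668442.
p ≈ ln(0.669323)/ln(0.668442) = -0.4015/-0.4028 ≈ 1.00.
So the convergence is linear (order 1).

1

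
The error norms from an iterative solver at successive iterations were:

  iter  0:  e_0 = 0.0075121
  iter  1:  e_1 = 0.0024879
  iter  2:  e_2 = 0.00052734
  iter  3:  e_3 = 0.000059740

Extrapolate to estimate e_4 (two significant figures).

First estimate the order: p ≈ ln(e_3/e_2) / ln(e_2/e_1) = ln(0.000059740/0.00052734)/ln(0.00052734/0.0024879) = ln(0.113286)/ln(0.211962) ≈ 1.4038.
Then e_4 ≈ e_3·(e_3/e_2)^p = 0.000059740·(0.113286)^1.4038 = 0.000059740·0.0470168 ≈ 2.809e-06.

2.8e-6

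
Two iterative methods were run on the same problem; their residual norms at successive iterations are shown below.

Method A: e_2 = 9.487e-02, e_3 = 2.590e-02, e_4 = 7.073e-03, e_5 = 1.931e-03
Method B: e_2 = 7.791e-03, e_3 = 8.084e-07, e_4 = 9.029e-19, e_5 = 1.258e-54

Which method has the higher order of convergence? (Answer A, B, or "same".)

B

Method A: p ≈ ln(1.931e-03/7.073e-03)/ln(7.073e-03/2.590e-02) ≈ 1.00.
Method B: p ≈ ln(1.258e-54/9.029e-19)/ln(9.029e-19/8.084e-07) ≈ 3.00.
Method B has the higher order (≈3.0 vs ≈1.0).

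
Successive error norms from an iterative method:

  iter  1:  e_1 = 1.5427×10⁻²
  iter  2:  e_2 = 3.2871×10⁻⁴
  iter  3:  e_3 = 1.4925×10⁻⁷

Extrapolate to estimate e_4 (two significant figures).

First estimate the order: p ≈ ln(e_3/e_2) / ln(e_2/e_1) = ln(1.4925×10⁻⁷/3.2871×10⁻⁴)/ln(3.2871×10⁻⁴/1.5427×10⁻²) = ln(0.000454048)/ln(0.0213074) ≈ 2.0000.
Then e_4 ≈ e_3·(e_3/e_2)^p = 1.4925×10⁻⁷·(0.000454048)^2.0000 = 1.4925×10⁻⁷·2.0616e-07 ≈ 3.077e-14.

3.1e-14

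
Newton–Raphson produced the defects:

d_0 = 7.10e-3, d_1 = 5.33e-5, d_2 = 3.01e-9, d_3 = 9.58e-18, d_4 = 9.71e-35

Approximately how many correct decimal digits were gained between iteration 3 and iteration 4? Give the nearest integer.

17

Digits gained ≈ log₁₀(d_3/d_4) = log₁₀(9.58e-18/9.71e-35) = log₁₀(9.86612e+16) ≈ 16.994.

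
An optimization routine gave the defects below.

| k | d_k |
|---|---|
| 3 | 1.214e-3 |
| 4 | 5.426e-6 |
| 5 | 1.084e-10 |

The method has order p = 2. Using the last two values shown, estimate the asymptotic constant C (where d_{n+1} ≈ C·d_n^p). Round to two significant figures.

3.7

C ≈ d_5 / d_4^2
  = 1.084e-10 / (5.426e-6)^2
  = 1.084e-10 / 2.94415e-11 ≈ 3.6819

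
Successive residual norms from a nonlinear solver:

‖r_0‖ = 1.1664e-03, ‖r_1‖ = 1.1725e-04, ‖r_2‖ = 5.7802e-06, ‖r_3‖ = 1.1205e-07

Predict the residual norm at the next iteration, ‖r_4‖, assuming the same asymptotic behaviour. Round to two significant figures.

6.4e-10

First estimate the order: p ≈ ln(‖r_3‖/‖r_2‖) / ln(‖r_2‖/‖r_1‖) = ln(1.1205e-07/5.7802e-06)/ln(5.7802e-06/1.1725e-04) = ln(0.0193851)/ln(0.0492981) ≈ 1.3101.
Then ‖r_4‖ ≈ ‖r_3‖·(‖r_3‖/‖r_2‖)^p = 1.1205e-07·(0.0193851)^1.3101 = 1.1205e-07·0.00570705 ≈ 6.395e-10.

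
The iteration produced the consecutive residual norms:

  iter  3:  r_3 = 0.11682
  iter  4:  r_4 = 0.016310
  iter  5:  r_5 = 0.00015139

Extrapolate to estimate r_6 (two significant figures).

First estimate the order: p ≈ ln(r_5/r_4) / ln(r_4/r_3) = ln(0.00015139/0.016310)/ln(0.016310/0.11682) = ln(0.00928204)/ln(0.139617) ≈ 2.3769.
Then r_6 ≈ r_5·(r_5/r_4)^p = 0.00015139·(0.00928204)^2.3769 = 0.00015139·1.4767e-05 ≈ 2.236e-09.

2.2e-9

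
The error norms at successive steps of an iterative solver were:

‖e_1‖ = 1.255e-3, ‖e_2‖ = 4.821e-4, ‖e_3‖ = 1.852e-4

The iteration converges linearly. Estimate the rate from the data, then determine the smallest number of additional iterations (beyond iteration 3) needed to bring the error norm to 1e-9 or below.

13

Rate ρ ≈ ‖e_3‖/‖e_2‖ = 1.852e-4/4.821e-4 = 0.3842.
After j more steps, ‖e_{3+j}‖ ≈ 1.852e-4·ρ^j; need ρ^j ≤ 1e-9/1.852e-4 = 5.39957e-06.
j ≥ ln(5.39957e-06)/ln(0.3842) = -12.1292/-0.95659 = 12.680.
So 13 more iterations are needed.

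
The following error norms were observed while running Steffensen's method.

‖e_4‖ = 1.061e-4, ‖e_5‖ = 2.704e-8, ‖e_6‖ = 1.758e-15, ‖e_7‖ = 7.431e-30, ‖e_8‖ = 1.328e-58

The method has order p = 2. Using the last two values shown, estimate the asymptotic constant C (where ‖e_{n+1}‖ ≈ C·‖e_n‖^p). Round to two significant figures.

2.4

C ≈ ‖e_8‖ / ‖e_7‖^2
  = 1.328e-58 / (7.431e-30)^2
  = 1.328e-58 / 5.52198e-59 ≈ 2.4049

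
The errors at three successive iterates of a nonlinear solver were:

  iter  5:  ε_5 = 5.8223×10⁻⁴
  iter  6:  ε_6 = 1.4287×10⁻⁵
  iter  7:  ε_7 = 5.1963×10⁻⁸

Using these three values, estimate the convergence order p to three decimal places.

1.515

p ≈ ln(ε_7/ε_6) / ln(ε_6/ε_5)
  = ln(5.1963×10⁻⁸/1.4287×10⁻⁵) / ln(1.4287×10⁻⁵/5.8223×10⁻⁴)
  = ln(0.00363708) / ln(0.0245384)
  = -5.616574 / -3.707516 ≈ 1.514916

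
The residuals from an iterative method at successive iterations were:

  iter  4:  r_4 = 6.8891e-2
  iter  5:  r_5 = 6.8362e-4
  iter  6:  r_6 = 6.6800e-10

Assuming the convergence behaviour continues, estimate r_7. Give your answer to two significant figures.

First estimate the order: p ≈ ln(r_6/r_5) / ln(r_5/r_4) = ln(6.6800e-10/6.8362e-4)/ln(6.8362e-4/6.8891e-2) = ln(9.77151e-07)/ln(0.00992321) ≈ 3.0000.
Then r_7 ≈ r_6·(r_6/r_5)^p = 6.6800e-10·(9.77151e-07)^3.0000 = 6.6800e-10·9.33007e-19 ≈ 6.232e-28.

6.2e-28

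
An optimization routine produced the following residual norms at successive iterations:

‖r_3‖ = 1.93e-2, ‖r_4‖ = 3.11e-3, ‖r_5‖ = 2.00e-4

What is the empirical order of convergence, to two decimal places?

p ≈ ln(‖r_5‖/‖r_4‖) / ln(‖r_4‖/‖r_3‖)
  = ln(2.00e-4/3.11e-3) / ln(3.11e-3/1.93e-2)
  = ln(0.0643087) / ln(0.16114)
  = -2.74406 / -1.82548 ≈ 1.50320

1.50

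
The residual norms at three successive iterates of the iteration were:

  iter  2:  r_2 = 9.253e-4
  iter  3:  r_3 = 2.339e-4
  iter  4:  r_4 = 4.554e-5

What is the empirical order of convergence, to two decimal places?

1.19

p ≈ ln(r_4/r_3) / ln(r_3/r_2)
  = ln(4.554e-5/2.339e-4) / ln(2.339e-4/9.253e-4)
  = ln(0.194699) / ln(0.252783)
  = -1.63630 / -1.37522 ≈ 1.18985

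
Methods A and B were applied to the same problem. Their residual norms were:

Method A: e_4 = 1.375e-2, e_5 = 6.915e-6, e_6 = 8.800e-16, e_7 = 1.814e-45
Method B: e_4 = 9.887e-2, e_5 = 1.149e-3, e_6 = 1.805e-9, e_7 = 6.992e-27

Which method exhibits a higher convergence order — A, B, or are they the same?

Method A: p ≈ ln(1.814e-45/8.800e-16)/ln(8.800e-16/6.915e-6) ≈ 3.00.
Method B: p ≈ ln(6.992e-27/1.805e-9)/ln(1.805e-9/1.149e-3) ≈ 3.00.
Both orders ≈ 3.0 — effectively the same.

same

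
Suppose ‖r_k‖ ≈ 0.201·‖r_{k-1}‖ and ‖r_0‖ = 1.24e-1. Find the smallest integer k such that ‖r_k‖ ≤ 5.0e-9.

11

After k steps, ‖r_k‖ ≈ 1.24e-1·0.201^k.
Need 0.201^k ≤ 5.0e-9/1.24e-1 = 4.03226e-08.
k ≥ ln(4.03226e-08)/ln(0.201) = -17.0264/-1.60445 = 10.612.
Smallest integer k = 11.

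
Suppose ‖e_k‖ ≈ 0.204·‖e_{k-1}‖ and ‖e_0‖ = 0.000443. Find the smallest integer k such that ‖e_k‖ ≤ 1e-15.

After k steps, ‖e_k‖ ≈ 0.000443·0.204^k.
Need 0.204^k ≤ 1e-15/0.000443 = 2.25734e-12.
k ≥ ln(2.25734e-12)/ln(0.204) = -26.8168/-1.58964 = 16.870.
Smallest integer k = 17.

17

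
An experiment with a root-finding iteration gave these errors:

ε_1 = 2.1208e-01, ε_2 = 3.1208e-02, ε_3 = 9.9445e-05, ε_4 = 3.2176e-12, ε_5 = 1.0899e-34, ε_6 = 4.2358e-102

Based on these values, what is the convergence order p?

3

Consecutive ratios: ε_6/ε_5 = 4.2358e-102/1.0899e-34 = 3.88641e-68, ε_5/ε_4 = 1.0899e-34/3.2176e-12 = 3.38731e-23.
p ≈ ln(3.88641e-68)/ln(3.38731e-23) = -155.2183/-51.7394 ≈ 3.00.
So the convergence is cubic (order 3).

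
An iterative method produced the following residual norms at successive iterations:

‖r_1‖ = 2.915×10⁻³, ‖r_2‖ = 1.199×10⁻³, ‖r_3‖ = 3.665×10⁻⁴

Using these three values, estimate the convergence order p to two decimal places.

1.33

p ≈ ln(‖r_3‖/‖r_2‖) / ln(‖r_2‖/‖r_1‖)
  = ln(3.665×10⁻⁴/1.199×10⁻³) / ln(1.199×10⁻³/2.915×10⁻³)
  = ln(0.305671) / ln(0.411321)
  = -1.18525 / -0.88838 ≈ 1.33417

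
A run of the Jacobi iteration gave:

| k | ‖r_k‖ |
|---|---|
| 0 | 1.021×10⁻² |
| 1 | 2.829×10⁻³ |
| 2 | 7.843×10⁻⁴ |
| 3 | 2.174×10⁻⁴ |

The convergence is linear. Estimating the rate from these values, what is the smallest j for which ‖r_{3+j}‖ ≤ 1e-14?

Rate ρ ≈ ‖r_3‖/‖r_2‖ = 2.174×10⁻⁴/7.843×10⁻⁴ = 0.2772.
After j more steps, ‖r_{3+j}‖ ≈ 2.174×10⁻⁴·ρ^j; need ρ^j ≤ 1e-14/2.174×10⁻⁴ = 4.59982e-11.
j ≥ ln(4.59982e-11)/ln(0.2772) = -23.8024/-1.28302 = 18.552.
So 19 more iterations are needed.

19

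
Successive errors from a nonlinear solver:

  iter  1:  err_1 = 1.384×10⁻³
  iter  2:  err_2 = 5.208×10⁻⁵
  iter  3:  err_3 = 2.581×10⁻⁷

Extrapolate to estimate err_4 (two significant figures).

4.8e-11

First estimate the order: p ≈ ln(err_3/err_2) / ln(err_2/err_1) = ln(2.581×10⁻⁷/5.208×10⁻⁵)/ln(5.208×10⁻⁵/1.384×10⁻³) = ln(0.00495584)/ln(0.0376301) ≈ 1.6181.
Then err_4 ≈ err_3·(err_3/err_2)^p = 2.581×10⁻⁷·(0.00495584)^1.6181 = 2.581×10⁻⁷·0.00018641 ≈ 4.811e-11.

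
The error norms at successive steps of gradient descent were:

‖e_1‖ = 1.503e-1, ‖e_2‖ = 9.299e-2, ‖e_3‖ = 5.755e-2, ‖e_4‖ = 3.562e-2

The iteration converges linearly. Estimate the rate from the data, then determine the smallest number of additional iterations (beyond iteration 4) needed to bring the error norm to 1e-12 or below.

51

Rate ρ ≈ ‖e_4‖/‖e_3‖ = 3.562e-2/5.755e-2 = 0.6189.
After j more steps, ‖e_{4+j}‖ ≈ 3.562e-2·ρ^j; need ρ^j ≤ 1e-12/3.562e-2 = 2.80741e-11.
j ≥ ln(2.80741e-11)/ln(0.6189) = -24.2962/-0.47981 = 50.637.
So 51 more iterations are needed.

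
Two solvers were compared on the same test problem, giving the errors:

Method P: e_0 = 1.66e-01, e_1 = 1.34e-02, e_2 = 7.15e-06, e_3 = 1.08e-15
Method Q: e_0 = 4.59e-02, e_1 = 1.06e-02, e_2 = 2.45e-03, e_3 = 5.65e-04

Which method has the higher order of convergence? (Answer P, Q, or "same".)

Method P: p ≈ ln(1.08e-15/7.15e-06)/ln(7.15e-06/1.34e-02) ≈ 3.00.
Method Q: p ≈ ln(5.65e-04/2.45e-03)/ln(2.45e-03/1.06e-02) ≈ 1.00.
Method P has the higher order (≈3.0 vs ≈1.0).

P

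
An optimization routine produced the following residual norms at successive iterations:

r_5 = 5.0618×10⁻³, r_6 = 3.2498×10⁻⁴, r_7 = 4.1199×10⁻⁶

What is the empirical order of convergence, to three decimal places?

1.591

p ≈ ln(r_7/r_6) / ln(r_6/r_5)
  = ln(4.1199×10⁻⁶/3.2498×10⁻⁴) / ln(3.2498×10⁻⁴/5.0618×10⁻³)
  = ln(0.0126774) / ln(0.0642025)
  = -4.367934 / -2.745713 ≈ 1.590820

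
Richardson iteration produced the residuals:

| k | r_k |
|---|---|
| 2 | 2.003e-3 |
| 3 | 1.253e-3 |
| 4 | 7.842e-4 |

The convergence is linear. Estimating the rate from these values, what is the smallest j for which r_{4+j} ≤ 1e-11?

Rate ρ ≈ r_4/r_3 = 7.842e-4/1.253e-3 = 0.6259.
After j more steps, r_{4+j} ≈ 7.842e-4·ρ^j; need ρ^j ≤ 1e-11/7.842e-4 = 1.27518e-08.
j ≥ ln(1.27518e-08)/ln(0.6259) = -18.1776/-0.46856 = 38.795.
So 39 more iterations are needed.

39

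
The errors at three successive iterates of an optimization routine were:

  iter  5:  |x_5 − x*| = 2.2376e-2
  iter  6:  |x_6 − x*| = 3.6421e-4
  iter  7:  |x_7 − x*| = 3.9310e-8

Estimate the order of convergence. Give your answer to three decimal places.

p ≈ ln(|x_7 − x*|/|x_6 − x*|) / ln(|x_6 − x*|/|x_5 − x*|)
  = ln(3.9310e-8/3.6421e-4) / ln(3.6421e-4/2.2376e-2)
  = ln(0.000107932) / ln(0.0162768)
  = -9.134009 / -4.118014 ≈ 2.218062

2.218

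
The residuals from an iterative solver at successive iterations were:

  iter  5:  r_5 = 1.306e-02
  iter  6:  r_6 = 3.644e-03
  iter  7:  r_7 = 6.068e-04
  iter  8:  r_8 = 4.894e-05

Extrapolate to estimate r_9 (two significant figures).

1.4e-6

First estimate the order: p ≈ ln(r_8/r_7) / ln(r_7/r_6) = ln(4.894e-05/6.068e-04)/ln(6.068e-04/3.644e-03) = ln(0.0806526)/ln(0.16652) ≈ 1.4044.
Then r_9 ≈ r_8·(r_8/r_7)^p = 4.894e-05·(0.0806526)^1.4044 = 4.894e-05·0.0291377 ≈ 1.426e-06.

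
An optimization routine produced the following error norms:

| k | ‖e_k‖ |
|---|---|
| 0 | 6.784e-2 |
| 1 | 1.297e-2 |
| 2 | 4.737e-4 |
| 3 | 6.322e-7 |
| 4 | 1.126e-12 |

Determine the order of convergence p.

2

Consecutive ratios: ‖e_4‖/‖e_3‖ = 1.126e-12/6.322e-7 = 1.78108e-06, ‖e_3‖/‖e_2‖ = 6.322e-7/4.737e-4 = 0.0013346.
p ≈ ln(1.78108e-06)/ln(0.0013346) = -13.2383/-6.6191 ≈ 2.00.
So the convergence is quadratic (order 2).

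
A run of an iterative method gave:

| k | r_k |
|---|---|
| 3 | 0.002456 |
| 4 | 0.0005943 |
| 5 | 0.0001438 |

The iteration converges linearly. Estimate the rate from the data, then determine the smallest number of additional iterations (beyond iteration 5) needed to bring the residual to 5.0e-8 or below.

Rate ρ ≈ r_5/r_4 = 0.0001438/0.0005943 = 0.2420.
After j more steps, r_{5+j} ≈ 0.0001438·ρ^j; need ρ^j ≤ 5.0e-8/0.0001438 = 0.000347705.
j ≥ ln(0.000347705)/ln(0.2420) = -7.9642/-1.41882 = 5.613.
So 6 more iterations are needed.

6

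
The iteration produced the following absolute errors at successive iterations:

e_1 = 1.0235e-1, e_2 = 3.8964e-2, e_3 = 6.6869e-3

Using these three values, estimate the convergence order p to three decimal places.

1.825

p ≈ ln(e_3/e_2) / ln(e_2/e_1)
  = ln(6.6869e-3/3.8964e-2) / ln(3.8964e-2/1.0235e-1)
  = ln(0.171617) / ln(0.380694)
  = -1.762490 / -0.965759 ≈ 1.824979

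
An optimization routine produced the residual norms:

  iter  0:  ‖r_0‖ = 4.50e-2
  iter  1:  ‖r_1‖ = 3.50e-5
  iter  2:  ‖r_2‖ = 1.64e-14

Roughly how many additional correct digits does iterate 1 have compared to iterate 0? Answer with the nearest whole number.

3

Digits gained ≈ log₁₀(‖r_0‖/‖r_1‖) = log₁₀(4.50e-2/3.50e-5) = log₁₀(1285.71) ≈ 3.109.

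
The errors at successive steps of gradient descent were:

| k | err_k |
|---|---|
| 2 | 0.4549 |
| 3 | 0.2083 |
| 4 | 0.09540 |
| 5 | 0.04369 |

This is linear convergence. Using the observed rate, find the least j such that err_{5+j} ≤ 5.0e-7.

15

Rate ρ ≈ err_5/err_4 = 0.04369/0.09540 = 0.4580.
After j more steps, err_{5+j} ≈ 0.04369·ρ^j; need ρ^j ≤ 5.0e-7/0.04369 = 1.14443e-05.
j ≥ ln(1.14443e-05)/ln(0.4580) = -11.3780/-0.78089 = 14.571.
So 15 more iterations are needed.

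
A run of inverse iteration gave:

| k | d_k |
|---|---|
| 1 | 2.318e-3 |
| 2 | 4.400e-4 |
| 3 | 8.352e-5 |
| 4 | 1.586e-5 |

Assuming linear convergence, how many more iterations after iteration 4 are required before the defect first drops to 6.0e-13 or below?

11

Rate ρ ≈ d_4/d_3 = 1.586e-5/8.352e-5 = 0.1899.
After j more steps, d_{4+j} ≈ 1.586e-5·ρ^j; need ρ^j ≤ 6.0e-13/1.586e-5 = 3.7831e-08.
j ≥ ln(3.7831e-08)/ln(0.1899) = -17.0901/-1.66126 = 10.287.
So 11 more iterations are needed.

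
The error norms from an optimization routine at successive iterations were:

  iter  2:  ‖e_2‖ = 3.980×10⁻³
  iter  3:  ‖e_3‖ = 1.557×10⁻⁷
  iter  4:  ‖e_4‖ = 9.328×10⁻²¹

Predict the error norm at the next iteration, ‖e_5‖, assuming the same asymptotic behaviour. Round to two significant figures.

2.0e-60

First estimate the order: p ≈ ln(‖e_4‖/‖e_3‖) / ln(‖e_3‖/‖e_2‖) = ln(9.328×10⁻²¹/1.557×10⁻⁷)/ln(1.557×10⁻⁷/3.980×10⁻³) = ln(5.99101e-14)/ln(3.91206e-05) ≈ 2.9999.
Then ‖e_5‖ ≈ ‖e_4‖·(‖e_4‖/‖e_3‖)^p = 9.328×10⁻²¹·(5.99101e-14)^2.9999 = 9.328×10⁻²¹·2.15686e-40 ≈ 2.012e-60.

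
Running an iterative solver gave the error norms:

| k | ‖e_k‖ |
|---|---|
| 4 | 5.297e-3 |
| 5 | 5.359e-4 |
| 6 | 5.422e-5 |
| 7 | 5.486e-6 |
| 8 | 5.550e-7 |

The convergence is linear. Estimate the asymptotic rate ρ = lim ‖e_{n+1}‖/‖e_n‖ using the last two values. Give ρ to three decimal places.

ρ ≈ ‖e_8‖/‖e_7‖ = 5.550e-7/5.486e-6 = 0.10117

0.101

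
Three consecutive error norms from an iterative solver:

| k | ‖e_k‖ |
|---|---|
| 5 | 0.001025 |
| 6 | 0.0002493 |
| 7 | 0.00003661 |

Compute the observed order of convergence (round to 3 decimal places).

1.357

p ≈ ln(‖e_7‖/‖e_6‖) / ln(‖e_6‖/‖e_5‖)
  = ln(0.00003661/0.0002493) / ln(0.0002493/0.001025)
  = ln(0.146851) / ln(0.24322)
  = -1.918337 / -1.413789 ≈ 1.356876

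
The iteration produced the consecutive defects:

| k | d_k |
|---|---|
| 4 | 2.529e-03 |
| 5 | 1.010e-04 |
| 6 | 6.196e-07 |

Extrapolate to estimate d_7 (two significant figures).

First estimate the order: p ≈ ln(d_6/d_5) / ln(d_5/d_4) = ln(6.196e-07/1.010e-04)/ln(1.010e-04/2.529e-03) = ln(0.00613465)/ln(0.0399367) ≈ 1.5817.
Then d_7 ≈ d_6·(d_6/d_5)^p = 6.196e-07·(0.00613465)^1.5817 = 6.196e-07·0.000316918 ≈ 1.964e-10.

2.0e-10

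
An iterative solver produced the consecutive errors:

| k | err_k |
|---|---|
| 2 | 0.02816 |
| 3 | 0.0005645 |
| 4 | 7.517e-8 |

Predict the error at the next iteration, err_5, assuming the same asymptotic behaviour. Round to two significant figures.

1.1e-16

First estimate the order: p ≈ ln(err_4/err_3) / ln(err_3/err_2) = ln(7.517e-8/0.0005645)/ln(0.0005645/0.02816) = ln(0.000133162)/ln(0.0200462) ≈ 2.2825.
Then err_5 ≈ err_4·(err_4/err_3)^p = 7.517e-8·(0.000133162)^2.2825 = 7.517e-8·1.42527e-09 ≈ 1.071e-16.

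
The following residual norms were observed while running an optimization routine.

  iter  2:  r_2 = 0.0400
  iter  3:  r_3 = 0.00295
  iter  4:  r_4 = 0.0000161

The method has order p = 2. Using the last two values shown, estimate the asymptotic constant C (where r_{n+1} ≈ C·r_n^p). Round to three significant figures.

1.85

C ≈ r_4 / r_3^2
  = 0.0000161 / (0.00295)^2
  = 0.0000161 / 8.7025e-06 ≈ 1.85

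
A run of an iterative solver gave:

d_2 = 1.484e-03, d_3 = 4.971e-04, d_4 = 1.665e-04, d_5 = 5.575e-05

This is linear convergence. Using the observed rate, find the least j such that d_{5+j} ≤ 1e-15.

23

Rate ρ ≈ d_5/d_4 = 5.575e-05/1.665e-04 = 0.3348.
After j more steps, d_{5+j} ≈ 5.575e-05·ρ^j; need ρ^j ≤ 1e-15/5.575e-05 = 1.79372e-11.
j ≥ ln(1.79372e-11)/ln(0.3348) = -24.7441/-1.09422 = 22.613.
So 23 more iterations are needed.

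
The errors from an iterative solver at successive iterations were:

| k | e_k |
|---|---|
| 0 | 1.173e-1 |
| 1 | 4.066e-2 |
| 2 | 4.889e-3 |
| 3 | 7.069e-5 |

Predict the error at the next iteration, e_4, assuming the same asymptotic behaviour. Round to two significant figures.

First estimate the order: p ≈ ln(e_3/e_2) / ln(e_2/e_1) = ln(7.069e-5/4.889e-3)/ln(4.889e-3/4.066e-2) = ln(0.014459)/ln(0.120241) ≈ 2.0000.
Then e_4 ≈ e_3·(e_3/e_2)^p = 7.069e-5·(0.014459)^2.0000 = 7.069e-5·0.000209063 ≈ 1.478e-08.

1.5e-8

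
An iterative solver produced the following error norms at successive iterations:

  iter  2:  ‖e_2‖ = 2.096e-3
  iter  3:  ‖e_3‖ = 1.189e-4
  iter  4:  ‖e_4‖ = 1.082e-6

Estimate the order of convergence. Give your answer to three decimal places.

1.638

p ≈ ln(‖e_4‖/‖e_3‖) / ln(‖e_3‖/‖e_2‖)
  = ln(1.082e-6/1.189e-4) / ln(1.189e-4/2.096e-3)
  = ln(0.00910008) / ln(0.0567271)
  = -4.699472 / -2.869503 ≈ 1.637730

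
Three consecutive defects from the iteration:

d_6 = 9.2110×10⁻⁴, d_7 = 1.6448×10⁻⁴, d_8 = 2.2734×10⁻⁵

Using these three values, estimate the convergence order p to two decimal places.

p ≈ ln(d_8/d_7) / ln(d_7/d_6)
  = ln(2.2734×10⁻⁵/1.6448×10⁻⁴) / ln(1.6448×10⁻⁴/9.2110×10⁻⁴)
  = ln(0.138217) / ln(0.178569)
  = -1.97893 / -1.72278 ≈ 1.14868

1.15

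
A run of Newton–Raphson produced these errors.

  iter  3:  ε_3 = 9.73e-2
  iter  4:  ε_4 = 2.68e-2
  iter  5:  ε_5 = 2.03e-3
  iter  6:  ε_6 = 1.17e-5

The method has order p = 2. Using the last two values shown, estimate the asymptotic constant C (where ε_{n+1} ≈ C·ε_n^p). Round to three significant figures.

2.84

C ≈ ε_6 / ε_5^2
  = 1.17e-5 / (2.03e-3)^2
  = 1.17e-5 / 4.1209e-06 ≈ 2.8392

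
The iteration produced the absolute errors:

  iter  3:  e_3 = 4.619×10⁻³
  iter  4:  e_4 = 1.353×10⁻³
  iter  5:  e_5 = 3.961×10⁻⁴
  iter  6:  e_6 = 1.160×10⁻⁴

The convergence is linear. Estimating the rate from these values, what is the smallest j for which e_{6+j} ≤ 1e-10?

Rate ρ ≈ e_6/e_5 = 1.160×10⁻⁴/3.961×10⁻⁴ = 0.2929.
After j more steps, e_{6+j} ≈ 1.160×10⁻⁴·ρ^j; need ρ^j ≤ 1e-10/1.160×10⁻⁴ = 8.62069e-07.
j ≥ ln(8.62069e-07)/ln(0.2929) = -13.9639/-1.22792 = 11.372.
So 12 more iterations are needed.

12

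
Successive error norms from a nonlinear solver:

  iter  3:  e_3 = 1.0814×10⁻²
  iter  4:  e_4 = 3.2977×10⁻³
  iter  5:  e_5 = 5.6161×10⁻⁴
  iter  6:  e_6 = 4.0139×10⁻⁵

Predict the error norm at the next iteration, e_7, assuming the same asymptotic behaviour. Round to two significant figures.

7.9e-7

First estimate the order: p ≈ ln(e_6/e_5) / ln(e_5/e_4) = ln(4.0139×10⁻⁵/5.6161×10⁻⁴)/ln(5.6161×10⁻⁴/3.2977×10⁻³) = ln(0.0714713)/ln(0.170304) ≈ 1.4905.
Then e_7 ≈ e_6·(e_6/e_5)^p = 4.0139×10⁻⁵·(0.0714713)^1.4905 = 4.0139×10⁻⁵·0.0195922 ≈ 7.864e-07.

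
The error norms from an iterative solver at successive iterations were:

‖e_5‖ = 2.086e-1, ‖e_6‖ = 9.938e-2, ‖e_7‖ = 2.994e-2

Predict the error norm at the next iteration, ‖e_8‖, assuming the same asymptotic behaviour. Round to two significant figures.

4.3e-3

First estimate the order: p ≈ ln(‖e_7‖/‖e_6‖) / ln(‖e_6‖/‖e_5‖) = ln(2.994e-2/9.938e-2)/ln(9.938e-2/2.086e-1) = ln(0.301268)/ln(0.476414) ≈ 1.6181.
Then ‖e_8‖ ≈ ‖e_7‖·(‖e_7‖/‖e_6‖)^p = 2.994e-2·(0.301268)^1.6181 = 2.994e-2·0.143514 ≈ 0.004297.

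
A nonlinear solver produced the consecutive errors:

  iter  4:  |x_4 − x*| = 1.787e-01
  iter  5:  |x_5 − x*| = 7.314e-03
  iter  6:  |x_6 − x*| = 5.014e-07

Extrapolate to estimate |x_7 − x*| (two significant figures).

First estimate the order: p ≈ ln(|x_6 − x*|/|x_5 − x*|) / ln(|x_5 − x*|/|x_4 − x*|) = ln(5.014e-07/7.314e-03)/ln(7.314e-03/1.787e-01) = ln(6.85535e-05)/ln(0.0409289) ≈ 3.0000.
Then |x_7 − x*| ≈ |x_6 − x*|·(|x_6 − x*|/|x_5 − x*|)^p = 5.014e-07·(6.85535e-05)^3.0000 = 5.014e-07·3.22173e-13 ≈ 1.615e-19.

1.6e-19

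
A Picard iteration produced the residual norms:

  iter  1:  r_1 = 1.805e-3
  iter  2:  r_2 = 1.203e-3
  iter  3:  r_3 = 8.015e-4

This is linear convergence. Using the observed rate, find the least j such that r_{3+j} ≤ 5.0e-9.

Rate ρ ≈ r_3/r_2 = 8.015e-4/1.203e-3 = 0.6663.
After j more steps, r_{3+j} ≈ 8.015e-4·ρ^j; need ρ^j ≤ 5.0e-9/8.015e-4 = 6.2383e-06.
j ≥ ln(6.2383e-06)/ln(0.6663) = -11.9848/-0.40602 = 29.518.
So 30 more iterations are needed.

30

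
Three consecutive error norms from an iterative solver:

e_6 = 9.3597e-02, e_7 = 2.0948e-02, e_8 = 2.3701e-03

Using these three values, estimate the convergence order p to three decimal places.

p ≈ ln(e_8/e_7) / ln(e_7/e_6)
  = ln(2.3701e-03/2.0948e-02) / ln(2.0948e-02/9.3597e-02)
  = ln(0.113142) / ln(0.223811)
  = -2.179112 / -1.496953 ≈ 1.455698

1.456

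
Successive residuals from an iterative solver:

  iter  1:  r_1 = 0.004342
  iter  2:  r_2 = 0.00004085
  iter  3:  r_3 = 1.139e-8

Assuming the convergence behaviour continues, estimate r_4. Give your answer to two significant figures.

6.6e-15

First estimate the order: p ≈ ln(r_3/r_2) / ln(r_2/r_1) = ln(1.139e-8/0.00004085)/ln(0.00004085/0.004342) = ln(0.000278825)/ln(0.00940811) ≈ 1.7541.
Then r_4 ≈ r_3·(r_3/r_2)^p = 1.139e-8·(0.000278825)^1.7541 = 1.139e-8·5.81777e-07 ≈ 6.626e-15.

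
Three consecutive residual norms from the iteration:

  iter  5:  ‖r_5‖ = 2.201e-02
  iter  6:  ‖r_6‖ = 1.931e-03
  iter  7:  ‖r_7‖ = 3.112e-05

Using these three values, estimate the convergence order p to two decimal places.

p ≈ ln(‖r_7‖/‖r_6‖) / ln(‖r_6‖/‖r_5‖)
  = ln(3.112e-05/1.931e-03) / ln(1.931e-03/2.201e-02)
  = ln(0.016116) / ln(0.0877328)
  = -4.12794 / -2.43346 ≈ 1.69633

1.70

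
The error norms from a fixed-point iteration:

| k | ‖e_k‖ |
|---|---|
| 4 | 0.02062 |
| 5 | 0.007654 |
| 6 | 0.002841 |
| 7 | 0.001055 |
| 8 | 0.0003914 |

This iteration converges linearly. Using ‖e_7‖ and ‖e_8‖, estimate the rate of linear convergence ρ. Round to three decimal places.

ρ ≈ ‖e_8‖/‖e_7‖ = 0.0003914/0.001055 = 0.37100

0.371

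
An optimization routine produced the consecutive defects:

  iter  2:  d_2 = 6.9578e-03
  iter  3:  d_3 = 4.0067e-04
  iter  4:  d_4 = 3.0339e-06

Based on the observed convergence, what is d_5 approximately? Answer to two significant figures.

First estimate the order: p ≈ ln(d_4/d_3) / ln(d_3/d_2) = ln(3.0339e-06/4.0067e-04)/ln(4.0067e-04/6.9578e-03) = ln(0.00757207)/ln(0.0575857) ≈ 1.7107.
Then d_5 ≈ d_4·(d_4/d_3)^p = 3.0339e-06·(0.00757207)^1.7107 = 3.0339e-06·0.00023549 ≈ 7.145e-10.

7.1e-10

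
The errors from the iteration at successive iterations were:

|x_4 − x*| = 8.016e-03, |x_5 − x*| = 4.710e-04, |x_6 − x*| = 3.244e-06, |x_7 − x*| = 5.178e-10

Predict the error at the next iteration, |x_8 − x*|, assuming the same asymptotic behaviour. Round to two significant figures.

First estimate the order: p ≈ ln(|x_7 − x*|/|x_6 − x*|) / ln(|x_6 − x*|/|x_5 − x*|) = ln(5.178e-10/3.244e-06)/ln(3.244e-06/4.710e-04) = ln(0.000159618)/ln(0.00688747) ≈ 1.7563.
Then |x_8 − x*| ≈ |x_7 − x*|·(|x_7 − x*|/|x_6 − x*|)^p = 5.178e-10·(0.000159618)^1.7563 = 5.178e-10·2.14522e-07 ≈ 1.111e-16.

1.1e-16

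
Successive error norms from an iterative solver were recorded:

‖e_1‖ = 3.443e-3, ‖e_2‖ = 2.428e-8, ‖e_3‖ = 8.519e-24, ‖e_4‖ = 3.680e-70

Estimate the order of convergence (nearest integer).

3

Consecutive ratios: ‖e_4‖/‖e_3‖ = 3.680e-70/8.519e-24 = 4.31976e-47, ‖e_3‖/‖e_2‖ = 8.519e-24/2.428e-8 = 3.50865e-16.
p ≈ ln(4.31976e-47)/ln(3.50865e-16) = -106.7583/-35.5861 ≈ 3.00.
So the convergence is cubic (order 3).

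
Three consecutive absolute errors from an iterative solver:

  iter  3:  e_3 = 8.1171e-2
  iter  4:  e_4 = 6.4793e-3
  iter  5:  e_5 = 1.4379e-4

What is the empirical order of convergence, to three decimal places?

p ≈ ln(e_5/e_4) / ln(e_4/e_3)
  = ln(1.4379e-4/6.4793e-3) / ln(6.4793e-3/8.1171e-2)
  = ln(0.0221922) / ln(0.0798228)
  = -3.808014 / -2.527946 ≈ 1.506367

1.506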